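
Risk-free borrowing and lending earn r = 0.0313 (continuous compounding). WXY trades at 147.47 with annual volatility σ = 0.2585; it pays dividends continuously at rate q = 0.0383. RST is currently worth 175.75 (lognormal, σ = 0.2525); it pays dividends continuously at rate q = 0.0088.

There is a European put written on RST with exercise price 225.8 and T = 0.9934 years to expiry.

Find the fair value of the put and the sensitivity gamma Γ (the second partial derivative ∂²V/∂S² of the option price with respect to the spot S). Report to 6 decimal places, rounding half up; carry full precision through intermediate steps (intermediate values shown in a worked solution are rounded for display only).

price = 49.516794
Γ = 0.006591

σ√T = 0.2525·√0.9934 = 0.251665
d₁ = (ln(S/K) + (r−q+σ²/2)T) / (σ√T) = (ln(175.75/225.8) + (0.0313−0.0088+0.2525²/2)·0.9934) / 0.251665 = (-0.250587 + 0.054019) / 0.251665 = -0.781068
d₂ = d₁ − σ√T = -0.781068 − 0.251665 = -1.032734
e^{−rT} = 0.969385
e^{−qT} = 0.991296
N(−d₁) = 0.782619,  N(−d₂) = 0.849136
Put price V = K·e^{−rT}·N(−d₂) − S·e^{−qT}·N(−d₁) = 185.864896 − 136.348101 = 49.516794
φ(d₁) = (1/√(2π))·e^{−d₁²/2} = 0.294060
Γ = e^{−qT}·φ(d₁) / (S·σ·√T) = 0.006591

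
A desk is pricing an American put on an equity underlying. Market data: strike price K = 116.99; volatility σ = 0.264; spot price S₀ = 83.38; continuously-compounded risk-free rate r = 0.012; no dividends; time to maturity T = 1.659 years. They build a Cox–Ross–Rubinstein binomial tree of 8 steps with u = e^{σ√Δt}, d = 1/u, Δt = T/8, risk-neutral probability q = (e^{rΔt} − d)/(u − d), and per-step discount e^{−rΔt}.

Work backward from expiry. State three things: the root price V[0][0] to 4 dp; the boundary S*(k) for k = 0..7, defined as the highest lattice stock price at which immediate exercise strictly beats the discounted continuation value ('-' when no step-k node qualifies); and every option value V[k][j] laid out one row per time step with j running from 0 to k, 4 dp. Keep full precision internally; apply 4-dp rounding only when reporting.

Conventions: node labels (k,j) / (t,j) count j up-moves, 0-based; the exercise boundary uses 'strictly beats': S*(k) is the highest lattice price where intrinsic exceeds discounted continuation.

Δt=0.20738, u=1.12775, d=0.88672, q=0.48032, disc=e^(-rΔt)=0.99751
k=8 terminal: V=max(K-S,0) → 85.1209 76.4585 65.4415 51.4300 33.6100 10.9463 0.0000 0.0000 0.0000
k=7: j=0 S=35.9403 intr=81.0497 cont=80.7590 V=81.0497[EX]; j=1 S=45.7093 intr=71.2807 cont=70.9900 V=71.2807[EX]; j=2 S=58.1336 intr=58.8564 cont=58.5656 V=58.8564[EX]; j=3 S=73.9350 intr=43.0550 cont=42.7642 V=43.0550[EX]; j=4 S=94.0315 intr=22.9585 cont=22.6677 V=22.9585[EX]; j=5 S=119.5904 intr=0.0000 cont=5.6744 V=5.6744[hold]; j=6 S=152.0966 intr=0.0000 cont=0.0000 V=0.0000[hold]; j=7 S=193.4384 intr=0.0000 cont=0.0000 V=0.0000[hold]  S*(7)=94.0315
k=6: j=0 S=40.5315 intr=76.4585 cont=76.1677 V=76.4585[EX]; j=1 S=51.5485 intr=65.4415 cont=65.1508 V=65.4415[EX]; j=2 S=65.5600 intr=51.4300 cont=51.1393 V=51.4300[EX]; j=3 S=83.3800 intr=33.6100 cont=33.3192 V=33.6100[EX]; j=4 S=106.0437 intr=10.9463 cont=14.6202 V=14.6202[hold]; j=5 S=134.8677 intr=0.0000 cont=2.9416 V=2.9416[hold]; j=6 S=171.5264 intr=0.0000 cont=0.0000 V=0.0000[hold]  S*(6)=83.3800
k=5: j=0 S=45.7093 intr=71.2807 cont=70.9900 V=71.2807[EX]; j=1 S=58.1336 intr=58.8564 cont=58.5656 V=58.8564[EX]; j=2 S=73.9350 intr=43.0550 cont=42.7642 V=43.0550[EX]; j=3 S=94.0315 intr=22.9585 cont=24.4280 V=24.4280[hold]; j=4 S=119.5904 intr=0.0000 cont=8.9884 V=8.9884[hold]; j=5 S=152.0966 intr=0.0000 cont=1.5249 V=1.5249[hold]  S*(5)=73.9350
k=4: j=0 S=51.5485 intr=65.4415 cont=65.1508 V=65.4415[EX]; j=1 S=65.5600 intr=51.4300 cont=51.1393 V=51.4300[EX]; j=2 S=83.3800 intr=33.6100 cont=34.0233 V=34.0233[hold]; j=3 S=106.0437 intr=10.9463 cont=16.9698 V=16.9698[hold]; j=4 S=134.8677 intr=0.0000 cont=5.3901 V=5.3901[hold]  S*(4)=65.5600
k=3: j=0 S=58.1336 intr=58.8564 cont=58.5656 V=58.8564[EX]; j=1 S=73.9350 intr=43.0550 cont=42.9622 V=43.0550[EX]; j=2 S=94.0315 intr=22.9585 cont=25.7680 V=25.7680[hold]; j=3 S=119.5904 intr=0.0000 cont=11.3795 V=11.3795[hold]  S*(3)=73.9350
k=2: j=0 S=65.5600 intr=51.4300 cont=51.1393 V=51.4300[EX]; j=1 S=83.3800 intr=33.6100 cont=34.6653 V=34.6653[hold]; j=2 S=106.0437 intr=10.9463 cont=18.8100 V=18.8100[hold]  S*(2)=65.5600
k=1: j=0 S=73.9350 intr=43.0550 cont=43.2698 V=43.2698[hold]; j=1 S=94.0315 intr=22.9585 cont=26.9825 V=26.9825[hold]  S*(1)=-
k=0: j=0 S=83.3800 intr=33.6100 cont=35.3586 V=35.3586[hold]  S*(0)=-

price = 35.3586
boundary = - - 65.5600 73.9350 65.5600 73.9350 83.3800 94.0315
tree:
35.3586
43.2698 26.9825
51.4300 34.6653 18.8100
58.8564 43.0550 25.7680 11.3795
65.4415 51.4300 34.0233 16.9698 5.3901
71.2807 58.8564 43.0550 24.4280 8.9884 1.5249
76.4585 65.4415 51.4300 33.6100 14.6202 2.9416 0.0000
81.0497 71.2807 58.8564 43.0550 22.9585 5.6744 0.0000 0.0000
85.1209 76.4585 65.4415 51.4300 33.6100 10.9463 0.0000 0.0000 0.0000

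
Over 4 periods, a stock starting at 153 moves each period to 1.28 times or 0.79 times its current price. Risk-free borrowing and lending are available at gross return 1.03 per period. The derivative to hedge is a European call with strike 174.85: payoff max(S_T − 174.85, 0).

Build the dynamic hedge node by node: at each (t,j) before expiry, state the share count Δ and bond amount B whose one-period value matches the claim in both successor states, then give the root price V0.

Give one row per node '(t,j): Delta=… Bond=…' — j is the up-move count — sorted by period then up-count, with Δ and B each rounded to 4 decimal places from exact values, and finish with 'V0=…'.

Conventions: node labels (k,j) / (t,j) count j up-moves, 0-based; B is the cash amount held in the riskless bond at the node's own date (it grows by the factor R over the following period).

Arbitrage-free pricing uses the up-move probability p* = (R−d)/(u−d) = 0.4898, discounting each step at R = 1.03.
Terminal payoffs: V(4,0)=0.0000, V(4,1)=0.0000, V(4,2)=0.0000, V(4,3)=78.6328, V(4,4)=235.8562
Node (3,0) S=75.4350: V=(p*·0.0000+(1−p*)·0.0000)/1.03=0.0000; Δ=(0.0000−0.0000)/(96.5568−59.5936)=0.0000; B=V−Δ·S=0.0000
Node (3,1) S=122.2237: V=(p*·0.0000+(1−p*)·0.0000)/1.03=0.0000; Δ=(0.0000−0.0000)/(156.4464−96.5568)=0.0000; B=V−Δ·S=0.0000
Node (3,2) S=198.0334: V=(p*·78.6328+(1−p*)·0.0000)/1.03=37.3922; Δ=(78.6328−0.0000)/(253.4828−156.4464)=0.8103; B=V−Δ·S=-123.0828
Node (3,3) S=320.8643: V=(p*·235.8562+(1−p*)·78.6328)/1.03=151.1070; Δ=(235.8562−78.6328)/(410.7062−253.4828)=1.0000; B=V−Δ·S=-169.7573
Node (2,0) S=95.4873: V=(p*·0.0000+(1−p*)·0.0000)/1.03=0.0000; Δ=(0.0000−0.0000)/(122.2237−75.4350)=0.0000; B=V−Δ·S=0.0000
Node (2,1) S=154.7136: V=(p*·37.3922+(1−p*)·0.0000)/1.03=17.7811; Δ=(37.3922−0.0000)/(198.0334−122.2237)=0.4932; B=V−Δ·S=-58.5296
Node (2,2) S=250.6752: V=(p*·151.1070+(1−p*)·37.3922)/1.03=90.3779; Δ=(151.1070−37.3922)/(320.8643−198.0334)=0.9258; B=V−Δ·S=-141.6930
Node (1,0) S=120.8700: V=(p*·17.7811+(1−p*)·0.0000)/1.03=8.4555; Δ=(17.7811−0.0000)/(154.7136−95.4873)=0.3002; B=V−Δ·S=-27.8326
Node (1,1) S=195.8400: V=(p*·90.3779+(1−p*)·17.7811)/1.03=51.7852; Δ=(90.3779−17.7811)/(250.6752−154.7136)=0.7565; B=V−Δ·S=-96.3715
Node (0,0) S=153.0000: V=(p*·51.7852+(1−p*)·8.4555)/1.03=28.8138; Δ=(51.7852−8.4555)/(195.8400−120.8700)=0.5780; B=V−Δ·S=-59.6142
Verification: the root portfolio costs Δ(0,0)·S0 + B(0,0) = 28.8138, matching V0.

(0,0): Delta=0.5780 Bond=-59.6142
(1,0): Delta=0.3002 Bond=-27.8326
(1,1): Delta=0.7565 Bond=-96.3715
(2,0): Delta=0.0000 Bond=0.0000
(2,1): Delta=0.4932 Bond=-58.5296
(2,2): Delta=0.9258 Bond=-141.6930
(3,0): Delta=0.0000 Bond=0.0000
(3,1): Delta=0.0000 Bond=0.0000
(3,2): Delta=0.8103 Bond=-123.0828
(3,3): Delta=1.0000 Bond=-169.7573
V0=28.8138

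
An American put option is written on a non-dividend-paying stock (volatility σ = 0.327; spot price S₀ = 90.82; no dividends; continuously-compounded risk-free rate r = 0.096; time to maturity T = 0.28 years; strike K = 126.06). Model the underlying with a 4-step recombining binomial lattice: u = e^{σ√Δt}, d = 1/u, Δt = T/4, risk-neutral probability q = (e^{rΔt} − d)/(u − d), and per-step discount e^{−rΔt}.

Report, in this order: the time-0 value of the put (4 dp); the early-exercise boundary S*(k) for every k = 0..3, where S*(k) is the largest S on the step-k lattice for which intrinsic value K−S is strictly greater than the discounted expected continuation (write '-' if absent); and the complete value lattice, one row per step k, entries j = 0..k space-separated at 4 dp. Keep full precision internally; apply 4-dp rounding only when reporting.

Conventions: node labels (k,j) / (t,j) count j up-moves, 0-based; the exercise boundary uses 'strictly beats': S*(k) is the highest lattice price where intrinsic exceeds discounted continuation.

Δt=0.07000  u=1.09037  d=0.91712  q=0.51730  discount=0.99330
step 4 (expiry): payoffs max(K−S,0) = 61.8078 49.6703 35.2400 18.0837 0.0000
step 3: (k=3,j=0): S=70.0586, K−S=56.0014, hold=55.1572 ⇒ V=56.0014 exercise | (k=3,j=1): S=83.2929, K−S=42.7671, hold=41.9228 ⇒ V=42.7671 exercise | (k=3,j=2): S=99.0273, K−S=27.0327, hold=26.1884 ⇒ V=27.0327 exercise | (k=3,j=3): S=117.7340, K−S=8.3260, hold=8.6705 ⇒ V=8.6705 continue  boundary S*=99.0273
step 2: (k=2,j=0): S=76.3897, K−S=49.6703, hold=48.8261 ⇒ V=49.6703 exercise | (k=2,j=1): S=90.8200, K−S=35.2400, hold=34.3957 ⇒ V=35.2400 exercise | (k=2,j=2): S=107.9763, K−S=18.0837, hold=17.4164 ⇒ V=18.0837 exercise  boundary S*=107.9763
step 1: (k=1,j=0): S=83.2929, K−S=42.7671, hold=41.9228 ⇒ V=42.7671 exercise | (k=1,j=1): S=99.0273, K−S=27.0327, hold=26.1884 ⇒ V=27.0327 exercise  boundary S*=99.0273
step 0: (k=0,j=0): S=90.8200, K−S=35.2400, hold=34.3957 ⇒ V=35.2400 exercise  boundary S*=90.8200

price = 35.2400
boundary = 90.8200 99.0273 107.9763 99.0273
tree:
35.2400
42.7671 27.0327
49.6703 35.2400 18.0837
56.0014 42.7671 27.0327 8.6705
61.8078 49.6703 35.2400 18.0837 0.0000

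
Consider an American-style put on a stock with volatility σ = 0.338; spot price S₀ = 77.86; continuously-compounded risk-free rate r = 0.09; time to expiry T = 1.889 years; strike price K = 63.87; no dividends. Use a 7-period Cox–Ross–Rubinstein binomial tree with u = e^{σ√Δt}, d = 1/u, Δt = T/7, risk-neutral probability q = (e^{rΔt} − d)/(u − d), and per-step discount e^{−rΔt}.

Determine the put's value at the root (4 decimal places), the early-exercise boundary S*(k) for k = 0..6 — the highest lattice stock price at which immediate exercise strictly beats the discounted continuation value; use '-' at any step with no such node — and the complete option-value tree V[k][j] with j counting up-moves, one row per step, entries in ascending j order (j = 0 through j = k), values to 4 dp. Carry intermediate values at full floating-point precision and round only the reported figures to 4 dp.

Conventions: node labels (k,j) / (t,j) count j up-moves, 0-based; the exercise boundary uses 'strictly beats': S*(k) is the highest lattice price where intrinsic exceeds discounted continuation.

Δt=0.26986  u=1.19194  d=0.83897  q=0.52587  discount=0.97601
step 7 (expiry): payoffs max(K−S,0) = 41.0913 31.5077 17.8921 0.0000 0.0000 0.0000 0.0000 0.0000
step 6: (k=6,j=0): S=27.1509, K−S=36.7191, hold=35.1865 ⇒ V=36.7191 exercise | (k=6,j=1): S=38.5740, K−S=25.2960, hold=23.7635 ⇒ V=25.2960 exercise | (k=6,j=2): S=54.8030, K−S=9.0670, hold=8.2797 ⇒ V=9.0670 exercise | (k=6,j=3): S=77.8600, K−S=0.0000, hold=0.0000 ⇒ V=0.0000 continue | (k=6,j=4): S=110.6176, K−S=0.0000, hold=0.0000 ⇒ V=0.0000 continue | (k=6,j=5): S=157.1572, K−S=0.0000, hold=0.0000 ⇒ V=0.0000 continue | (k=6,j=6): S=223.2770, K−S=0.0000, hold=0.0000 ⇒ V=0.0000 continue  boundary S*=54.8030
step 5: (k=5,j=0): S=32.3623, K−S=31.5077, hold=29.9751 ⇒ V=31.5077 exercise | (k=5,j=1): S=45.9779, K−S=17.8921, hold=16.3595 ⇒ V=17.8921 exercise | (k=5,j=2): S=65.3220, K−S=0.0000, hold=4.1958 ⇒ V=4.1958 continue | (k=5,j=3): S=92.8046, K−S=0.0000, hold=0.0000 ⇒ V=0.0000 continue | (k=5,j=4): S=131.8497, K−S=0.0000, hold=0.0000 ⇒ V=0.0000 continue | (k=5,j=5): S=187.3221, K−S=0.0000, hold=0.0000 ⇒ V=0.0000 continue  boundary S*=45.9779
step 4: (k=4,j=0): S=38.5740, K−S=25.2960, hold=23.7635 ⇒ V=25.2960 exercise | (k=4,j=1): S=54.8030, K−S=9.0670, hold=10.4332 ⇒ V=10.4332 continue | (k=4,j=2): S=77.8600, K−S=0.0000, hold=1.9416 ⇒ V=1.9416 continue | (k=4,j=3): S=110.6176, K−S=0.0000, hold=0.0000 ⇒ V=0.0000 continue | (k=4,j=4): S=157.1572, K−S=0.0000, hold=0.0000 ⇒ V=0.0000 continue  boundary S*=38.5740
step 3: (k=3,j=0): S=45.9779, K−S=17.8921, hold=17.0607 ⇒ V=17.8921 exercise | (k=3,j=1): S=65.3220, K−S=0.0000, hold=5.8246 ⇒ V=5.8246 continue | (k=3,j=2): S=92.8046, K−S=0.0000, hold=0.8985 ⇒ V=0.8985 continue | (k=3,j=3): S=131.8497, K−S=0.0000, hold=0.0000 ⇒ V=0.0000 continue  boundary S*=45.9779
step 2: (k=2,j=0): S=54.8030, K−S=9.0670, hold=11.2691 ⇒ V=11.2691 continue | (k=2,j=1): S=77.8600, K−S=0.0000, hold=3.1565 ⇒ V=3.1565 continue | (k=2,j=2): S=110.6176, K−S=0.0000, hold=0.4158 ⇒ V=0.4158 continue  boundary S*=-
step 1: (k=1,j=0): S=65.3220, K−S=0.0000, hold=6.8349 ⇒ V=6.8349 continue | (k=1,j=1): S=92.8046, K−S=0.0000, hold=1.6741 ⇒ V=1.6741 continue  boundary S*=-
step 0: (k=0,j=0): S=77.8600, K−S=0.0000, hold=4.0222 ⇒ V=4.0222 continue  boundary S*=-

price = 4.0222
boundary = - - - 45.9779 38.5740 45.9779 54.8030
tree:
4.0222
6.8349 1.6741
11.2691 3.1565 0.4158
17.8921 5.8246 0.8985 0.0000
25.2960 10.4332 1.9416 0.0000 0.0000
31.5077 17.8921 4.1958 0.0000 0.0000 0.0000
36.7191 25.2960 9.0670 0.0000 0.0000 0.0000 0.0000
41.0913 31.5077 17.8921 0.0000 0.0000 0.0000 0.0000 0.0000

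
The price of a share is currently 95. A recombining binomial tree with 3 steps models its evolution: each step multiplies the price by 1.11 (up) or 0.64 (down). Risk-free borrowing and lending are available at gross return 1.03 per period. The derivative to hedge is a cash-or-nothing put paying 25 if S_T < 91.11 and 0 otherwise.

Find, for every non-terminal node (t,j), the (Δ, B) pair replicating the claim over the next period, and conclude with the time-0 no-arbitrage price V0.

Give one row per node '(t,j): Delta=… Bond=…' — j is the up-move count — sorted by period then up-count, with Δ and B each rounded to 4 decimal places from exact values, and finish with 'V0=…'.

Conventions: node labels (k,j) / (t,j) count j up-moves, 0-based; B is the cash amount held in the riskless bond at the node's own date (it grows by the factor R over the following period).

No-arbitrage ⇒ martingale measure with p* = (R−d)/(u−d) = 0.8298.
At maturity the claim pays: V(3,0)=25.0000, V(3,1)=25.0000, V(3,2)=25.0000, V(3,3)=0.0000
  t=2,j=0: stock 38.9120 → up 43.1923 (V=25.0000), down 24.9037 (V=25.0000). Price 24.2718; hedge Δ=0.0000, bond B=24.2718.
  t=2,j=1: stock 67.4880 → up 74.9117 (V=25.0000), down 43.1923 (V=25.0000). Price 24.2718; hedge Δ=0.0000, bond B=24.2718.
  t=2,j=2: stock 117.0495 → up 129.9249 (V=0.0000), down 74.9117 (V=25.0000). Price 4.1314; hedge Δ=-0.4544, bond B=57.3229.
  t=1,j=0: stock 60.8000 → up 67.4880 (V=24.2718), down 38.9120 (V=24.2718). Price 23.5649; hedge Δ=0.0000, bond B=23.5649.
  t=1,j=1: stock 105.4500 → up 117.0495 (V=4.1314), down 67.4880 (V=24.2718). Price 7.3394; hedge Δ=-0.4064, bond B=50.1914.
  t=0,j=0: stock 95.0000 → up 105.4500 (V=7.3394), down 60.8000 (V=23.5649). Price 9.8069; hedge Δ=-0.3634, bond B=44.3294.
Check: Δ(0,0)·S0 + B(0,0) = 9.8069 = V0.

(0,0): Delta=-0.3634 Bond=44.3294
(1,0): Delta=0.0000 Bond=23.5649
(1,1): Delta=-0.4064 Bond=50.1914
(2,0): Delta=0.0000 Bond=24.2718
(2,1): Delta=0.0000 Bond=24.2718
(2,2): Delta=-0.4544 Bond=57.3229
V0=9.8069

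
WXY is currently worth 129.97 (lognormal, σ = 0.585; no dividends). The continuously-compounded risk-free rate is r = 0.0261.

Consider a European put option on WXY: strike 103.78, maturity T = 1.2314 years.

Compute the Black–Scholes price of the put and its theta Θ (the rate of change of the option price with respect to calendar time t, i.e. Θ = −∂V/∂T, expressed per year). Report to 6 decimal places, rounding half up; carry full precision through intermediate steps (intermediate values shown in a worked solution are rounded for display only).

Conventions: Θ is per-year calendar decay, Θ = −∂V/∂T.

price = 16.769174
Θ = -9.304285

σ√T = 0.585·√1.2314 = 0.649166
d₁ = (ln(S/K) + (r+σ²/2)T) / (σ√T) = (ln(129.97/103.78) + (0.0261+0.585²/2)·1.2314) / 0.649166 = (0.225030 + 0.242847) / 0.649166 = 0.720737
d₂ = d₁ − σ√T = 0.720737 − 0.649166 = 0.071572
e^{−rT} = 0.968371
N(−d₁) = 0.235536,  N(−d₂) = 0.471471
Put price V = K·e^{−rT}·N(−d₂) − S·N(−d₁) = 47.381730 − 30.612556 = 16.769174
φ(d₁) = (1/√(2π))·e^{−d₁²/2} = 0.307688
Θ = −S·φ(d₁)·σ/(2√T) + r·K·e^{−rT}·N(−d₂) = −10.540948 + 1.236663 = -9.304285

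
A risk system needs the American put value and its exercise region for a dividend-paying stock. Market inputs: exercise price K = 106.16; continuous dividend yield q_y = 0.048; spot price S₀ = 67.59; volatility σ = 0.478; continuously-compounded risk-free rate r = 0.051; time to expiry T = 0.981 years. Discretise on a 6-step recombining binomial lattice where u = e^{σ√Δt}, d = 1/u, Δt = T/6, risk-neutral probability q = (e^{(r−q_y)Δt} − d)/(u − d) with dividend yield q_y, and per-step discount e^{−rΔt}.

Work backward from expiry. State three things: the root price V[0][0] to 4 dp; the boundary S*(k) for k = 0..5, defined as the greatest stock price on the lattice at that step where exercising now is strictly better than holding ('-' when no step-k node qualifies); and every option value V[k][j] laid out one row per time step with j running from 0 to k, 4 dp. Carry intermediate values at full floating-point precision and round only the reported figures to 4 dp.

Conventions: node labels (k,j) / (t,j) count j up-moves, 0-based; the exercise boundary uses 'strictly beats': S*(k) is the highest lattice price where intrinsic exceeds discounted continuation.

price = 40.9075
boundary = - - 45.9200 55.7111 67.5900 82.0017
tree:
40.9075
50.5264 30.0529
60.2400 39.7351 18.9212
68.3104 50.4489 27.5373 8.8707
74.9624 60.2400 38.5700 14.7291 1.9632
80.4454 68.3104 50.4489 24.1583 3.6196 0.0000
84.9647 74.9624 60.2400 38.5700 6.6737 0.0000 0.0000

Δt=0.16350, u=1.21322, d=0.82425, q=0.45309, disc=e^(-rΔt)=0.99170
k=6 terminal: V=max(K-S,0) → 84.9647 74.9624 60.2400 38.5700 6.6737 0.0000 0.0000
k=5: j=0 S=25.7146 intr=80.4454 cont=79.7648 V=80.4454[EX]; j=1 S=37.8496 intr=68.3104 cont=67.7248 V=68.3104[EX]; j=2 S=55.7111 intr=50.4489 cont=50.0028 V=50.4489[EX]; j=3 S=82.0017 intr=24.1583 cont=23.9178 V=24.1583[EX]; j=4 S=120.6990 intr=0.0000 cont=3.6196 V=3.6196[hold]; j=5 S=177.6579 intr=0.0000 cont=0.0000 V=0.0000[hold]  S*(5)=82.0017
k=4: j=0 S=31.1976 intr=74.9624 cont=74.3248 V=74.9624[EX]; j=1 S=45.9200 intr=60.2400 cont=59.7175 V=60.2400[EX]; j=2 S=67.5900 intr=38.5700 cont=38.2168 V=38.5700[EX]; j=3 S=99.4863 intr=6.6737 cont=14.7291 V=14.7291[hold]; j=4 S=146.4347 intr=0.0000 cont=1.9632 V=1.9632[hold]  S*(4)=67.5900
k=3: j=0 S=37.8496 intr=68.3104 cont=67.7248 V=68.3104[EX]; j=1 S=55.7111 intr=50.4489 cont=50.0028 V=50.4489[EX]; j=2 S=82.0017 intr=24.1583 cont=27.5373 V=27.5373[hold]; j=3 S=120.6990 intr=0.0000 cont=8.8707 V=8.8707[hold]  S*(3)=55.7111
k=2: j=0 S=45.9200 intr=60.2400 cont=59.7175 V=60.2400[EX]; j=1 S=67.5900 intr=38.5700 cont=39.7351 V=39.7351[hold]; j=2 S=99.4863 intr=6.6737 cont=18.9212 V=18.9212[hold]  S*(2)=45.9200
k=1: j=0 S=55.7111 intr=50.4489 cont=50.5264 V=50.5264[hold]; j=1 S=82.0017 intr=24.1583 cont=30.0529 V=30.0529[hold]  S*(1)=-
k=0: j=0 S=67.5900 intr=38.5700 cont=40.9075 V=40.9075[hold]  S*(0)=-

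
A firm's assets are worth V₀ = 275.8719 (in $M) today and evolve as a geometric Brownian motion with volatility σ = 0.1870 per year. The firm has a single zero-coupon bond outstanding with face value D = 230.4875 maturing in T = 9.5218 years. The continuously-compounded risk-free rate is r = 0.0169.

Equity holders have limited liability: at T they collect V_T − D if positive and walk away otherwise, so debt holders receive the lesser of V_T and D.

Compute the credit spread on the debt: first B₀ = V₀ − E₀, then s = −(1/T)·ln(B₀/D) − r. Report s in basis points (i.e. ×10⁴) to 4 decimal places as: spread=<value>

spread=127.8805

Equity is a call on the firm's assets struck at D = 230.4875:
d₁ = [ln(V₀/D) + (r + σ²/2)T] / (σ√T)
   = [ln(275.8719/230.4875) + (0.0169 + 0.5·0.1870²)·9.5218] / (0.1870·√9.5218)
   = [0.179740 + 0.327402] / 0.577034 = 0.878878
d₂ = d₁ − σ√T = 0.878878 − 0.577034 = 0.301845
N(d₁) = 0.810266,  N(d₂) = 0.618615,  e^(−rT) = 0.851362
E₀ = V₀·N(d₁) − D·e^(−rT)·N(d₂)
   = 275.8719·0.810266 − 230.4875·0.851362·0.618615 = 102.140069
B₀ = V₀ − E₀ = 275.8719 − 102.140069 = 173.731831
spread = −(1/T)·ln(B₀/D) − r = −(1/9.5218)·ln(173.731831/230.4875) − 0.0169 = 0.01278805
in basis points: 0.01278805 × 10⁴ = 127.8805 bp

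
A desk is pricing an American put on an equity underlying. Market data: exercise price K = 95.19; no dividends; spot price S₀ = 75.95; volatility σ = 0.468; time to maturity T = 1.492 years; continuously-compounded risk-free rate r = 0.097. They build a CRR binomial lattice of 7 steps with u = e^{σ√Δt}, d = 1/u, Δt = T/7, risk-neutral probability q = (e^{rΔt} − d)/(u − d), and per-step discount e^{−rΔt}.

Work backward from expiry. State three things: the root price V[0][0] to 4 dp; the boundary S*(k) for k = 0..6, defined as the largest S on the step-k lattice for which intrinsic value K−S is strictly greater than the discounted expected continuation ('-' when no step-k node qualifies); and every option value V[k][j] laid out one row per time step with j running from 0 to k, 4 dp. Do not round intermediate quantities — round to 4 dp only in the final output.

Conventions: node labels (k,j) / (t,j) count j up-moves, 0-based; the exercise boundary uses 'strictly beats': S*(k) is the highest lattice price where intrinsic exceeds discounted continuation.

price = 24.2067
boundary = - 61.1917 49.3012 61.1917 49.3012 61.1917 75.9500
tree:
24.2067
33.9983 15.2071
45.8888 23.1766 7.6922
55.4688 33.9983 13.0789 2.5034
63.1873 45.8888 21.5673 4.9428 0.1122
69.4059 55.4688 33.9983 9.7544 0.2264 0.0000
74.4162 63.1873 45.8888 19.2400 0.4570 0.0000 0.0000
78.4528 69.4059 55.4688 33.9983 0.9223 0.0000 0.0000 0.0000

params: Δt=0.21314 u=1.24118 d=0.80568 q=0.49416 e^(-rΔt)=0.97954
t_7 payoffs: 78.4528 69.4059 55.4688 33.9983 0.9223 0.0000 0.0000 0.0000
t_6: node(6,0) S=20.7738 payoff=74.4162 vs cont=72.4683 → 74.4162 [stop]  node(6,1) S=32.0027 payoff=63.1873 vs cont=61.2394 → 63.1873 [stop]  node(6,2) S=49.3012 payoff=45.8888 vs cont=43.9410 → 45.8888 [stop]  node(6,3) S=75.9500 payoff=19.2400 vs cont=17.2922 → 19.2400 [stop]  node(6,4) S=117.0033 payoff=0.0000 vs cont=0.4570 → 0.4570 [wait]  node(6,5) S=180.2471 payoff=0.0000 vs cont=0.0000 → 0.0000 [wait]  node(6,6) S=277.6762 payoff=0.0000 vs cont=0.0000 → 0.0000 [wait]  ⇒ S*(6)=75.9500
t_5: node(5,0) S=25.7841 payoff=69.4059 vs cont=67.4581 → 69.4059 [stop]  node(5,1) S=39.7212 payoff=55.4688 vs cont=53.5210 → 55.4688 [stop]  node(5,2) S=61.1917 payoff=33.9983 vs cont=32.0505 → 33.9983 [stop]  node(5,3) S=94.2677 payoff=0.9223 vs cont=9.7544 → 9.7544 [wait]  node(5,4) S=145.2223 payoff=0.0000 vs cont=0.2264 → 0.2264 [wait]  node(5,5) S=223.7193 payoff=0.0000 vs cont=0.0000 → 0.0000 [wait]  ⇒ S*(5)=61.1917
t_4: node(4,0) S=32.0027 payoff=63.1873 vs cont=61.2394 → 63.1873 [stop]  node(4,1) S=49.3012 payoff=45.8888 vs cont=43.9410 → 45.8888 [stop]  node(4,2) S=75.9500 payoff=19.2400 vs cont=21.5673 → 21.5673 [wait]  node(4,3) S=117.0033 payoff=0.0000 vs cont=4.9428 → 4.9428 [wait]  node(4,4) S=180.2471 payoff=0.0000 vs cont=0.1122 → 0.1122 [wait]  ⇒ S*(4)=49.3012
t_3: node(3,0) S=39.7212 payoff=55.4688 vs cont=53.5210 → 55.4688 [stop]  node(3,1) S=61.1917 payoff=33.9983 vs cont=33.1770 → 33.9983 [stop]  node(3,2) S=94.2677 payoff=0.9223 vs cont=13.0789 → 13.0789 [wait]  node(3,3) S=145.2223 payoff=0.0000 vs cont=2.5034 → 2.5034 [wait]  ⇒ S*(3)=61.1917
t_2: node(2,0) S=49.3012 payoff=45.8888 vs cont=43.9410 → 45.8888 [stop]  node(2,1) S=75.9500 payoff=19.2400 vs cont=23.1766 → 23.1766 [wait]  node(2,2) S=117.0033 payoff=0.0000 vs cont=7.6922 → 7.6922 [wait]  ⇒ S*(2)=49.3012
t_1: node(1,0) S=61.1917 payoff=33.9983 vs cont=33.9559 → 33.9983 [stop]  node(1,1) S=94.2677 payoff=0.9223 vs cont=15.2071 → 15.2071 [wait]  ⇒ S*(1)=61.1917
t_0: node(0,0) S=75.9500 payoff=19.2400 vs cont=24.2067 → 24.2067 [wait]  ⇒ S*(0)=-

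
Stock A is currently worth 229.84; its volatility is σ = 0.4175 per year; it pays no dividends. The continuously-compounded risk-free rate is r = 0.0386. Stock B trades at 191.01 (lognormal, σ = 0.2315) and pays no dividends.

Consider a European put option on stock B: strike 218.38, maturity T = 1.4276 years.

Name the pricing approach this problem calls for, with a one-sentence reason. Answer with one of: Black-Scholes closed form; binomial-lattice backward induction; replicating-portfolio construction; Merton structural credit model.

Key observation: with stock B following a GBM at constant σ and r, the European put struck at 218.38 prices in closed form — nothing here needs a stepwise model or a balance sheet.

framework: Black-Scholes closed form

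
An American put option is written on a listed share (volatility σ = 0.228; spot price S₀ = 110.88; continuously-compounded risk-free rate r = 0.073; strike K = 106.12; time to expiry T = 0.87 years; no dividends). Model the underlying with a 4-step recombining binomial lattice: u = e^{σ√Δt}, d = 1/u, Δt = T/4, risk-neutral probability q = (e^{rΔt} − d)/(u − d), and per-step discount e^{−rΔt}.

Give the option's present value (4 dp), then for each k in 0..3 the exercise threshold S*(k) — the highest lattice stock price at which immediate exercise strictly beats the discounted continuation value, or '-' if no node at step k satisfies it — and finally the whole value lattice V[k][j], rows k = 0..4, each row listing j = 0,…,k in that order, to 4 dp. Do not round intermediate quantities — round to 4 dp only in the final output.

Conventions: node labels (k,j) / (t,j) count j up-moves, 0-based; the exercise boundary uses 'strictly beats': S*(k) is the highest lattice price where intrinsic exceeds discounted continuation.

price = 4.8152
boundary = - - 89.6384 80.5963
tree:
4.8152
9.0802 1.4458
16.4816 3.2540 0.0000
25.5237 7.3233 0.0000 0.0000
33.6538 16.4816 0.0000 0.0000 0.0000

Δt=0.21750  u=1.11219  d=0.89913  q=0.54856  discount=0.98425
step 4 (expiry): payoffs max(K−S,0) = 33.6538 16.4816 0.0000 0.0000 0.0000
step 3: (k=3,j=0): S=80.5963, K−S=25.5237, hold=23.8521 ⇒ V=25.5237 exercise | (k=3,j=1): S=99.6951, K−S=6.4249, hold=7.3233 ⇒ V=7.3233 continue | (k=3,j=2): S=123.3198, K−S=0.0000, hold=0.0000 ⇒ V=0.0000 continue | (k=3,j=3): S=152.5428, K−S=0.0000, hold=0.0000 ⇒ V=0.0000 continue  boundary S*=80.5963
step 2: (k=2,j=0): S=89.6384, K−S=16.4816, hold=15.2950 ⇒ V=16.4816 exercise | (k=2,j=1): S=110.8800, K−S=0.0000, hold=3.2540 ⇒ V=3.2540 continue | (k=2,j=2): S=137.1552, K−S=0.0000, hold=0.0000 ⇒ V=0.0000 continue  boundary S*=89.6384
step 1: (k=1,j=0): S=99.6951, K−S=6.4249, hold=9.0802 ⇒ V=9.0802 continue | (k=1,j=1): S=123.3198, K−S=0.0000, hold=1.4458 ⇒ V=1.4458 continue  boundary S*=-
step 0: (k=0,j=0): S=110.8800, K−S=0.0000, hold=4.8152 ⇒ V=4.8152 continue  boundary S*=-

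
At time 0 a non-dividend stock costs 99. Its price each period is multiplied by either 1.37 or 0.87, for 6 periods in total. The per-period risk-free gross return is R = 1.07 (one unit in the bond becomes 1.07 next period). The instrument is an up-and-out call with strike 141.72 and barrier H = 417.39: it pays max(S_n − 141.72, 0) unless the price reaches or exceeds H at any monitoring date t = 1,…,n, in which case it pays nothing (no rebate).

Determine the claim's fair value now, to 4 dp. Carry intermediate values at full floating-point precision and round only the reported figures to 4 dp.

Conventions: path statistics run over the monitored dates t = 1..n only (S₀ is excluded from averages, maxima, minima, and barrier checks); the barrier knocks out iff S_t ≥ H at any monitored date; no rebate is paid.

price = 21.6427

No-arbitrage gives p* = (R−d)/(u−d) = 0.4000: enumerate every path, weight its payoff by its p*-probability, and discount by R^6.
Enumerate all 2^6 = 64 price paths (U = up ×1.37, D = down ×0.87); each path with k up-moves has probability p*^k·(1−p*)^(6−k).
DDDDDD: M=86.1300, payoff=0.0000, prob=0.046656
UDDDDD: M=135.6300, payoff=0.0000, prob=0.031104
DUDDDD: M=117.9981, payoff=0.0000, prob=0.031104
UUDDDD: M=185.8131, payoff=0.0000, prob=0.020736
DDUDDD: M=102.6583, payoff=0.0000, prob=0.031104
UDUDDD: M=161.6574, payoff=0.0000, prob=0.020736
DUUDDD: M=161.6574, payoff=0.0000, prob=0.020736
UUUDDD: M=254.5639, payoff=25.9111, prob=0.013824
DDDUDD: M=89.3128, payoff=0.0000, prob=0.031104
UDDUDD: M=140.6419, payoff=0.0000, prob=0.020736
DUDUDD: M=140.6419, payoff=0.0000, prob=0.020736
UUDUDD: M=221.4706, payoff=25.9111, prob=0.013824
DDUUDD: M=140.6419, payoff=0.0000, prob=0.020736
UDUUDD: M=221.4706, payoff=25.9111, prob=0.013824
DUUUDD: M=221.4706, payoff=25.9111, prob=0.013824
UUUUDD: M=348.7526, payoff=122.2508, prob=0.009216
DDDDUD: M=86.1300, payoff=0.0000, prob=0.031104
UDDDUD: M=135.6300, payoff=0.0000, prob=0.020736
DUDDUD: M=122.3585, payoff=0.0000, prob=0.020736
UUDDUD: M=192.6795, payoff=25.9111, prob=0.013824
DDUDUD: M=122.3585, payoff=0.0000, prob=0.020736
UDUDUD: M=192.6795, payoff=25.9111, prob=0.013824
DUUDUD: M=192.6795, payoff=25.9111, prob=0.013824
UUUDUD: M=303.4148, payoff=122.2508, prob=0.009216
DDDUUD: M=122.3585, payoff=0.0000, prob=0.020736
UDDUUD: M=192.6795, payoff=25.9111, prob=0.013824
DUDUUD: M=192.6795, payoff=25.9111, prob=0.013824
UUDUUD: M=303.4148, payoff=122.2508, prob=0.009216
DDUUUD: M=192.6795, payoff=25.9111, prob=0.013824
UDUUUD: M=303.4148, payoff=122.2508, prob=0.009216
DUUUUD: M=303.4148, payoff=122.2508, prob=0.009216
UUUUUD: M=477.7911, payoff=0.0000, prob=0.006144
DDDDDU: M=86.1300, payoff=0.0000, prob=0.031104
UDDDDU: M=135.6300, payoff=0.0000, prob=0.020736
DUDDDU: M=117.9981, payoff=0.0000, prob=0.020736
UUDDDU: M=185.8131, payoff=25.9111, prob=0.013824
DDUDDU: M=106.4519, payoff=0.0000, prob=0.020736
UDUDDU: M=167.6311, payoff=25.9111, prob=0.013824
DUUDDU: M=167.6311, payoff=25.9111, prob=0.013824
UUUDDU: M=263.9708, payoff=122.2508, prob=0.009216
DDDUDU: M=106.4519, payoff=0.0000, prob=0.020736
UDDUDU: M=167.6311, payoff=25.9111, prob=0.013824
DUDUDU: M=167.6311, payoff=25.9111, prob=0.013824
UUDUDU: M=263.9708, payoff=122.2508, prob=0.009216
DDUUDU: M=167.6311, payoff=25.9111, prob=0.013824
UDUUDU: M=263.9708, payoff=122.2508, prob=0.009216
DUUUDU: M=263.9708, payoff=122.2508, prob=0.009216
UUUUDU: M=415.6782, payoff=273.9582, prob=0.006144
DDDDUU: M=106.4519, payoff=0.0000, prob=0.020736
UDDDUU: M=167.6311, payoff=25.9111, prob=0.013824
DUDDUU: M=167.6311, payoff=25.9111, prob=0.013824
UUDDUU: M=263.9708, payoff=122.2508, prob=0.009216
DDUDUU: M=167.6311, payoff=25.9111, prob=0.013824
UDUDUU: M=263.9708, payoff=122.2508, prob=0.009216
DUUDUU: M=263.9708, payoff=122.2508, prob=0.009216
UUUDUU: M=415.6782, payoff=273.9582, prob=0.006144
DDDUUU: M=167.6311, payoff=25.9111, prob=0.013824
UDDUUU: M=263.9708, payoff=122.2508, prob=0.009216
DUDUUU: M=263.9708, payoff=122.2508, prob=0.009216
UUDUUU: M=415.6782, payoff=273.9582, prob=0.006144
DDUUUU: M=263.9708, payoff=122.2508, prob=0.009216
UDUUUU: M=415.6782, payoff=273.9582, prob=0.006144
DUUUUU: M=415.6782, payoff=273.9582, prob=0.006144
UUUUUU: M=654.5738, payoff=0.0000, prob=0.004096
Price = Σ prob·payoff / R^6 = 32.479861 / 1.500730 = 21.6427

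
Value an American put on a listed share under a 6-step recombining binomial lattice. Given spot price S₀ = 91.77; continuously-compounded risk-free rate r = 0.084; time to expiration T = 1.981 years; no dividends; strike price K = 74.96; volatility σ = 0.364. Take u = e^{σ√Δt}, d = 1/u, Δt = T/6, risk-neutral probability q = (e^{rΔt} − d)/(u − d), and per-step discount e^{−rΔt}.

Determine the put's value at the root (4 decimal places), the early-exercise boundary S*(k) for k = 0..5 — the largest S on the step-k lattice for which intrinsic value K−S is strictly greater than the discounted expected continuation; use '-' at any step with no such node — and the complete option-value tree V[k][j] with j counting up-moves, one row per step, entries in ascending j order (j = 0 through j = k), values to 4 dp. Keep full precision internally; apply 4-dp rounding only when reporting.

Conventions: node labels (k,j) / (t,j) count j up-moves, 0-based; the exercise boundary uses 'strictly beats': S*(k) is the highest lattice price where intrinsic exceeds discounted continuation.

price = 6.2983
boundary = - - - 49.0000 39.7522 49.0000
tree:
6.2983
10.4390 2.7374
16.7775 5.0317 0.7232
25.9600 9.0342 1.5319 0.0000
35.2078 15.6961 3.2450 0.0000 0.0000
42.7102 25.9600 6.8739 0.0000 0.0000 0.0000
48.7967 35.2078 14.5608 0.0000 0.0000 0.0000 0.0000

params: Δt=0.33017 u=1.23264 d=0.81127 q=0.51464 e^(-rΔt)=0.97265
t_6 payoffs: 48.7967 35.2078 14.5608 0.0000 0.0000 0.0000 0.0000
t_5: node(5,0) S=32.2498 payoff=42.7102 vs cont=40.6598 → 42.7102 [stop]  node(5,1) S=49.0000 payoff=25.9600 vs cont=23.9096 → 25.9600 [stop]  node(5,2) S=74.4502 payoff=0.5098 vs cont=6.8739 → 6.8739 [wait]  node(5,3) S=113.1190 payoff=0.0000 vs cont=0.0000 → 0.0000 [wait]  node(5,4) S=171.8720 payoff=0.0000 vs cont=0.0000 → 0.0000 [wait]  node(5,5) S=261.1408 payoff=0.0000 vs cont=0.0000 → 0.0000 [wait]  ⇒ S*(5)=49.0000
t_4: node(4,0) S=39.7522 payoff=35.2078 vs cont=33.1574 → 35.2078 [stop]  node(4,1) S=60.3992 payoff=14.5608 vs cont=15.6961 → 15.6961 [wait]  node(4,2) S=91.7700 payoff=0.0000 vs cont=3.2450 → 3.2450 [wait]  node(4,3) S=139.4345 payoff=0.0000 vs cont=0.0000 → 0.0000 [wait]  node(4,4) S=211.8556 payoff=0.0000 vs cont=0.0000 → 0.0000 [wait]  ⇒ S*(4)=39.7522
t_3: node(3,0) S=49.0000 payoff=25.9600 vs cont=24.4779 → 25.9600 [stop]  node(3,1) S=74.4502 payoff=0.5098 vs cont=9.0342 → 9.0342 [wait]  node(3,2) S=113.1190 payoff=0.0000 vs cont=1.5319 → 1.5319 [wait]  node(3,3) S=171.8720 payoff=0.0000 vs cont=0.0000 → 0.0000 [wait]  ⇒ S*(3)=49.0000
t_2: node(2,0) S=60.3992 payoff=14.5608 vs cont=16.7775 → 16.7775 [wait]  node(2,1) S=91.7700 payoff=0.0000 vs cont=5.0317 → 5.0317 [wait]  node(2,2) S=139.4345 payoff=0.0000 vs cont=0.7232 → 0.7232 [wait]  ⇒ S*(2)=-
t_1: node(1,0) S=74.4502 payoff=0.5098 vs cont=10.4390 → 10.4390 [wait]  node(1,1) S=113.1190 payoff=0.0000 vs cont=2.7374 → 2.7374 [wait]  ⇒ S*(1)=-
t_0: node(0,0) S=91.7700 payoff=0.0000 vs cont=6.2983 → 6.2983 [wait]  ⇒ S*(0)=-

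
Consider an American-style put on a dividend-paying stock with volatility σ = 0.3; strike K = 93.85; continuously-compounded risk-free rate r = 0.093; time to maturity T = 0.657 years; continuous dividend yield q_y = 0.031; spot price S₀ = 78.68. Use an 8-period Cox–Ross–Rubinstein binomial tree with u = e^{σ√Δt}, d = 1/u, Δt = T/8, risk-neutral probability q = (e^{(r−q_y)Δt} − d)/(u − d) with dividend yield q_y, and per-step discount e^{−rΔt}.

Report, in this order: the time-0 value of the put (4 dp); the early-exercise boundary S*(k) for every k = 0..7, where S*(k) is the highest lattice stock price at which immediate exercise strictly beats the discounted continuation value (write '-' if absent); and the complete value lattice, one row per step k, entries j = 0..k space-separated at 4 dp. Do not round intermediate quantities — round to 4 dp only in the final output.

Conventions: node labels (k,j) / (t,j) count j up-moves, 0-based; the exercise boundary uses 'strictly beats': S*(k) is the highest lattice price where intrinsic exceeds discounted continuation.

params: Δt=0.08213 u=1.08978 d=0.91762 q=0.50817 e^(-rΔt)=0.99239
t_8 payoffs: 54.2982 46.8779 38.0653 27.5994 15.1700 0.4087 0.0000 0.0000 0.0000
t_7: node(7,0) S=43.1026 payoff=50.7474 vs cont=50.1430 → 50.7474 [stop]  node(7,1) S=51.1891 payoff=42.6609 vs cont=42.0770 → 42.6609 [stop]  node(7,2) S=60.7928 payoff=33.0572 vs cont=32.4977 → 33.0572 [stop]  node(7,3) S=72.1983 payoff=21.6517 vs cont=21.1212 → 21.6517 [stop]  node(7,4) S=85.7436 payoff=8.1064 vs cont=7.6104 → 8.1064 [stop]  node(7,5) S=101.8301 payoff=0.0000 vs cont=0.1995 → 0.1995 [wait]  node(7,6) S=120.9347 payoff=0.0000 vs cont=0.0000 → 0.0000 [wait]  node(7,7) S=143.6236 payoff=0.0000 vs cont=0.0000 → 0.0000 [wait]  ⇒ S*(7)=85.7436
t_6: node(6,0) S=46.9721 payoff=46.8779 vs cont=46.2832 → 46.8779 [stop]  node(6,1) S=55.7847 payoff=38.0653 vs cont=37.4931 → 38.0653 [stop]  node(6,2) S=66.2506 payoff=27.5994 vs cont=27.0538 → 27.5994 [stop]  node(6,3) S=78.6800 payoff=15.1700 vs cont=14.6560 → 15.1700 [stop]  node(6,4) S=93.4413 payoff=0.4087 vs cont=4.0572 → 4.0572 [wait]  node(6,5) S=110.9721 payoff=0.0000 vs cont=0.0974 → 0.0974 [wait]  node(6,6) S=131.7918 payoff=0.0000 vs cont=0.0000 → 0.0000 [wait]  ⇒ S*(6)=78.6800
t_5: node(5,0) S=51.1891 payoff=42.6609 vs cont=42.0770 → 42.6609 [stop]  node(5,1) S=60.7928 payoff=33.0572 vs cont=32.4977 → 33.0572 [stop]  node(5,2) S=72.1983 payoff=21.6517 vs cont=21.1212 → 21.6517 [stop]  node(5,3) S=85.7436 payoff=8.1064 vs cont=9.4503 → 9.4503 [wait]  node(5,4) S=101.8301 payoff=0.0000 vs cont=2.0294 → 2.0294 [wait]  node(5,5) S=120.9347 payoff=0.0000 vs cont=0.0475 → 0.0475 [wait]  ⇒ S*(5)=72.1983
t_4: node(4,0) S=55.7847 payoff=38.0653 vs cont=37.4931 → 38.0653 [stop]  node(4,1) S=66.2506 payoff=27.5994 vs cont=27.0538 → 27.5994 [stop]  node(4,2) S=78.6800 payoff=15.1700 vs cont=15.3337 → 15.3337 [wait]  node(4,3) S=93.4413 payoff=0.4087 vs cont=5.6360 → 5.6360 [wait]  node(4,4) S=110.9721 payoff=0.0000 vs cont=1.0145 → 1.0145 [wait]  ⇒ S*(4)=66.2506
t_3: node(3,0) S=60.7928 payoff=33.0572 vs cont=32.4977 → 33.0572 [stop]  node(3,1) S=72.1983 payoff=21.6517 vs cont=21.2038 → 21.6517 [stop]  node(3,2) S=85.7436 payoff=8.1064 vs cont=10.3265 → 10.3265 [wait]  node(3,3) S=101.8301 payoff=0.0000 vs cont=3.2625 → 3.2625 [wait]  ⇒ S*(3)=72.1983
t_2: node(2,0) S=66.2506 payoff=27.5994 vs cont=27.0538 → 27.5994 [stop]  node(2,1) S=78.6800 payoff=15.1700 vs cont=15.7756 → 15.7756 [wait]  node(2,2) S=93.4413 payoff=0.4087 vs cont=6.6855 → 6.6855 [wait]  ⇒ S*(2)=66.2506
t_1: node(1,0) S=72.1983 payoff=21.6517 vs cont=21.4266 → 21.6517 [stop]  node(1,1) S=85.7436 payoff=8.1064 vs cont=11.0714 → 11.0714 [wait]  ⇒ S*(1)=72.1983
t_0: node(0,0) S=78.6800 payoff=15.1700 vs cont=16.1512 → 16.1512 [wait]  ⇒ S*(0)=-

price = 16.1512
boundary = - 72.1983 66.2506 72.1983 66.2506 72.1983 78.6800 85.7436
tree:
16.1512
21.6517 11.0714
27.5994 15.7756 6.6855
33.0572 21.6517 10.3265 3.2625
38.0653 27.5994 15.3337 5.6360 1.0145
42.6609 33.0572 21.6517 9.4503 2.0294 0.0475
46.8779 38.0653 27.5994 15.1700 4.0572 0.0974 0.0000
50.7474 42.6609 33.0572 21.6517 8.1064 0.1995 0.0000 0.0000
54.2982 46.8779 38.0653 27.5994 15.1700 0.4087 0.0000 0.0000 0.0000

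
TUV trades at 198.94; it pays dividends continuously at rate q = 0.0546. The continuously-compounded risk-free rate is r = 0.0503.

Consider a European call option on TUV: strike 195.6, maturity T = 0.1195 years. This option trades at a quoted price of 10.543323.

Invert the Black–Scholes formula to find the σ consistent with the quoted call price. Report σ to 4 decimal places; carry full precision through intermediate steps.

sigma = 0.3272

At σ = 0.3272 the Black–Scholes value reproduces the quote:
σ√T = 0.3272·√0.1195 = 0.113109
d₁ = (ln(S/K) + (r−q+σ²/2)T) / (σ√T) = (ln(198.94/195.6) + (0.0503−0.0546+0.3272²/2)·0.1195) / 0.113109 = (0.016932 + 0.005883) / 0.113109 = 0.201704
d₂ = d₁ − σ√T = 0.201704 − 0.113109 = 0.088595
e^{−rT} = 0.994007
e^{−qT} = 0.993497
N(d₁) = 0.579926,  N(d₂) = 0.535298
V = S·e^{−qT}·N(d₁) − K·e^{−rT}·N(d₂) = 114.620122 − 104.076798 = 10.543323 (equal to the quote); since ∂V/∂σ > 0 for all σ, the implied volatility is unique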